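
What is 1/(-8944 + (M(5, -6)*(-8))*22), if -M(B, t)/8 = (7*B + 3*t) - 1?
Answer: 1/13584 ≈ 7.3616e-5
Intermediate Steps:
M(B, t) = 8 - 56*B - 24*t (M(B, t) = -8*((7*B + 3*t) - 1) = -8*((3*t + 7*B) - 1) = -8*(-1 + 3*t + 7*B) = 8 - 56*B - 24*t)
1/(-8944 + (M(5, -6)*(-8))*22) = 1/(-8944 + ((8 - 56*5 - 24*(-6))*(-8))*22) = 1/(-8944 + ((8 - 280 + 144)*(-8))*22) = 1/(-8944 - 128*(-8)*22) = 1/(-8944 + 1024*22) = 1/(-8944 + 22528) = 1/13584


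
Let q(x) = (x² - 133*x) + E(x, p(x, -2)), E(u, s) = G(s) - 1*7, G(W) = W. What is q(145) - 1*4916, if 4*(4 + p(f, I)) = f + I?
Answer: -12605/4 ≈ -3151.3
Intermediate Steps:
p(f, I) = -4 + I/4 + f/4 (p(f, I) = -4 + (f + I)/4 = -4 + (I + f)/4 = -4 + (I/4 + f/4) = -4 + I/4 + f/4)
E(u, s) = -7 + s (E(u, s) = s - 1*7 = s - 7 = -7 + s)
q(x) = -23/2 + x² - 531*x/4 (q(x) = (x² - 133*x) + (-7 + (-4 + (¼)*(-2) + x/4)) = (x² - 133*x) + (-7 + (-4 - ½ + x/4)) = (x² - 133*x) + (-7 + (-9/2 + x/4)) = (x² - 133*x) + (-23/2 + x/4) = -23/2 + x² - 531*x/4)
q(145) - 1*4916 = (-23/2 + 145² - 531/4*145) - 1*4916 = (-23/2 + 21025 - 76995/4) - 4916 = 7059/4 - 4916 = -12605/4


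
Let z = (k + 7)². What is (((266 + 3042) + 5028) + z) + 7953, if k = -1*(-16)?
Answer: 16818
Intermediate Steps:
k = 16
z = 529 (z = (16 + 7)² = 23² = 529)
(((266 + 3042) + 5028) + z) + 7953 = (((266 + 3042) + 5028) + 529) + 7953 = ((3308 + 5028) + 529) + 7953 = (8336 + 529) + 7953 = 8865 + 7953 = 16818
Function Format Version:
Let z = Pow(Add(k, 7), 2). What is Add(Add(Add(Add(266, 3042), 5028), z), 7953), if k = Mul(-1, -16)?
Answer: 16818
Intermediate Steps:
k = 16
z = 529 (z = Pow(Add(16, 7), 2) = Pow(23, 2) = 529)
Add(Add(Add(Add(266, 3042), 5028), z), 7953) = Add(Add(Add(Add(266, 3042), 5028), 529), 7953) = Add(Add(Add(3308, 5028), 529), 7953) = Add(Add(8336, 529), 7953) = Add(8865, 7953) = 16818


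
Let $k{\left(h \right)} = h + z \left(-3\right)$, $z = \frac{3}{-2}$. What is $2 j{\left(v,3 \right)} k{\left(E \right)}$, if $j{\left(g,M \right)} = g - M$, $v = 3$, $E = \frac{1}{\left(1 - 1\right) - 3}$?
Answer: $0$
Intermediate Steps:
$E = - \frac{1}{3}$ ($E = \frac{1}{\left(1 - 1\right) - 3} = \frac{1}{0 - 3} = \frac{1}{-3} = - \frac{1}{3} \approx -0.33333$)
$z = - \frac{3}{2}$ ($z = 3 \left(- \frac{1}{2}\right) = - \frac{3}{2} \approx -1.5$)
$k{\left(h \right)} = \frac{9}{2} + h$ ($k{\left(h \right)} = h - - \frac{9}{2} = h + \frac{9}{2} = \frac{9}{2} + h$)
$2 j{\left(v,3 \right)} k{\left(E \right)} = 2 \left(3 - 3\right) \left(\frac{9}{2} - \frac{1}{3}\right) = 2 \left(3 - 3\right) \frac{25}{6} = 2 \cdot 0 \cdot \frac{25}{6} = 0 \cdot \frac{25}{6} = 0$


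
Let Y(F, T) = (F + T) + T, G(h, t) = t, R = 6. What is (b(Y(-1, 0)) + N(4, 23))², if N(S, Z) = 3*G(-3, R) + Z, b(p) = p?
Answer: 1600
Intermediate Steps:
Y(F, T) = F + 2*T
N(S, Z) = 18 + Z (N(S, Z) = 3*6 + Z = 18 + Z)
(b(Y(-1, 0)) + N(4, 23))² = ((-1 + 2*0) + (18 + 23))² = ((-1 + 0) + 41)² = (-1 + 41)² = 40² = 1600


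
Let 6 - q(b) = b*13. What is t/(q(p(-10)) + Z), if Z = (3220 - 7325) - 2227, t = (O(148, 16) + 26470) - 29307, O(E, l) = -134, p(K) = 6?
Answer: 2971/6404 ≈ 0.46393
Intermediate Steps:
q(b) = 6 - 13*b (q(b) = 6 - b*13 = 6 - 13*b)
t = -2971 (t = (-134 + 26470) - 29307 = 26336 - 29307 = -2971)
Z = -6332 (Z = -4105 - 2227 = -6332)
t/(q(p(-10)) + Z) = -2971/((6 - 13*6) - 6332) = -2971/((6 - 78) - 6332) = -2971/(-72 - 6332) = -2971/(-6404) = -2971*(-1/6404) = 2971/6404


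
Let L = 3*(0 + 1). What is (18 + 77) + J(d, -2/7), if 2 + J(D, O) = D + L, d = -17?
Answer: 79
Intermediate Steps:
L = 3 (L = 3*1 = 3)
J(D, O) = 1 + D (J(D, O) = -2 + (D + 3) = -2 + (3 + D) = 1 + D)
(18 + 77) + J(d, -2/7) = (18 + 77) + (1 - 17) = 95 - 16 = 79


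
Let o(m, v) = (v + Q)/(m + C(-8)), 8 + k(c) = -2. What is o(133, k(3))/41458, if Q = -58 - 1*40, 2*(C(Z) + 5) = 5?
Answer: -12/601141 ≈ -1.9962e-5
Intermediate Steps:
C(Z) = -5/2 (C(Z) = -5 + (1/2)*5 = -5 + 5/2 = -5/2)
Q = -98 (Q = -58 - 40 = -98)
k(c) = -10 (k(c) = -8 - 2 = -10)
o(m, v) = (-98 + v)/(-5/2 + m) (o(m, v) = (v - 98)/(m - 5/2) = (-98 + v)/(-5/2 + m))
o(133, k(3))/41458 = (2*(-98 - 10)/(-5 + 2*133))/41458 = (2*(-108)/(-5 + 266))*(1/41458) = (2*(-108)/261)*(1/41458) = (2*(1/261)*(-108))*(1/41458) = -24/29*1/41458 = -12/601141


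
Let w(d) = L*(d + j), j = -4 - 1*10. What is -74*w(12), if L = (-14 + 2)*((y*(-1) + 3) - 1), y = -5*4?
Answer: -39072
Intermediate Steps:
j = -14 (j = -4 - 10 = -14)
y = -20
L = -264 (L = (-14 + 2)*((-20*(-1) + 3) - 1) = -12*((20 + 3) - 1) = -12*(23 - 1) = -12*22 = -264)
w(d) = 3696 - 264*d (w(d) = -264*(d - 14) = -264*(-14 + d) = 3696 - 264*d)
-74*w(12) = -74*(3696 - 264*12) = -74*(3696 - 3168) = -74*528 = -39072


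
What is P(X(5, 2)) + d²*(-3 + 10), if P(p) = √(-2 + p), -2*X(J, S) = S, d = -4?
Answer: 112 + I*√3 ≈ 112.0 + 1.732*I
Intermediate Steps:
X(J, S) = -S/2
P(X(5, 2)) + d²*(-3 + 10) = √(-2 - ½*2) + (-4)²*(-3 + 10) = √(-2 - 1) + 16*7 = √(-3) + 112 = I*√3 + 112 = 112 + I*√3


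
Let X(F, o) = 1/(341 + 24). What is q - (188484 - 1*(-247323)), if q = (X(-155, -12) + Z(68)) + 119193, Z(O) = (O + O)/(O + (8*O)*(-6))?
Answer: -5431513853/17155 ≈ -3.1661e+5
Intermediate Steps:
Z(O) = -2/47 (Z(O) = (2*O)/(O - 48*O) = (2*O)/((-47*O)) = (2*O)*(-1/(47*O)) = -2/47)
X(F, o) = 1/365
q = 2044755232/17155 (q = (1/365 - 2/47) + 119193 = -683/17155 + 119193 = 2044755232/17155 ≈ 1.1919e+5)
q - (188484 - 1*(-247323)) = 2044755232/17155 - (188484 - 1*(-247323)) = 2044755232/17155 - (188484 + 247323) = 2044755232/17155 - 1*435807 = 2044755232/17155 - 435807 = -5431513853/17155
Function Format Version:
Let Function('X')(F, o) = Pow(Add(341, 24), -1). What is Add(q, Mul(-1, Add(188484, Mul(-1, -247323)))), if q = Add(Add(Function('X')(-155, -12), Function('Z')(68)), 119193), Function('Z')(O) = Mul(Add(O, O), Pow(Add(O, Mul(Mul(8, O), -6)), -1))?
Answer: Rational(-5431513853, 17155) ≈ -3.1661e+5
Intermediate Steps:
Function('Z')(O) = Rational(-2, 47) (Function('Z')(O) = Mul(Mul(2, O), Pow(Add(O, Mul(-48, O)), -1)) = Mul(Mul(2, O), Pow(Mul(-47, O), -1)) = Mul(Mul(2, O), Mul(Rational(-1, 47), Pow(O, -1))) = Rational(-2, 47))
Function('X')(F, o) = Rational(1, 365) (Function('X')(F, o) = Pow(365, -1) = Rational(1, 365))
q = Rational(2044755232, 17155) (q = Add(Add(Rational(1, 365), Rational(-2, 47)), 119193) = Add(Rational(-683, 17155), 119193) = Rational(2044755232, 17155) ≈ 1.1919e+5)
Add(q, Mul(-1, Add(188484, Mul(-1, -247323)))) = Add(Rational(2044755232, 17155), Mul(-1, Add(188484, Mul(-1, -247323)))) = Add(Rational(2044755232, 17155), Mul(-1, Add(188484, 247323))) = Add(Rational(2044755232, 17155), Mul(-1, 435807)) = Add(Rational(2044755232, 17155), -435807) = Rational(-5431513853, 17155)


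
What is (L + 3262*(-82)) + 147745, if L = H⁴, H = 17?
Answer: -36218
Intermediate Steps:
L = 83521 (L = 17⁴ = 83521)
(L + 3262*(-82)) + 147745 = (83521 + 3262*(-82)) + 147745 = (83521 - 267484) + 147745 = -183963 + 147745 = -36218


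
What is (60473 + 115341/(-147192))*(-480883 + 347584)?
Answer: -395499309363675/49064 ≈ -8.0609e+9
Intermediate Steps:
(60473 + 115341/(-147192))*(-480883 + 347584) = (60473 + 115341*(-1/147192))*(-133299) = (60473 - 38447/49064)*(-133299) = (2967008825/49064)*(-133299) = -395499309363675/49064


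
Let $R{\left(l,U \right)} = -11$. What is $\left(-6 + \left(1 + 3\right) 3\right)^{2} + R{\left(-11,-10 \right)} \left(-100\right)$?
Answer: $1136$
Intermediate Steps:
$\left(-6 + \left(1 + 3\right) 3\right)^{2} + R{\left(-11,-10 \right)} \left(-100\right) = \left(-6 + \left(1 + 3\right) 3\right)^{2} - -1100 = \left(-6 + 4 \cdot 3\right)^{2} + 1100 = \left(-6 + 12\right)^{2} + 1100 = 6^{2} + 1100 = 36 + 1100 = 1136$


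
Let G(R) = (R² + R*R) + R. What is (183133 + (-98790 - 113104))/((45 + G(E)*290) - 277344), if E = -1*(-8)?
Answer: 28761/237859 ≈ 0.12092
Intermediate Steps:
E = 8
G(R) = R + 2*R² (G(R) = (R² + R²) + R = 2*R² + R = R + 2*R²)
(183133 + (-98790 - 113104))/((45 + G(E)*290) - 277344) = (183133 + (-98790 - 113104))/((45 + (8*(1 + 2*8))*290) - 277344) = (183133 - 211894)/((45 + (8*(1 + 16))*290) - 277344) = -28761/((45 + (8*17)*290) - 277344) = -28761/((45 + 136*290) - 277344) = -28761/((45 + 39440) - 277344) = -28761/(39485 - 277344) = -28761/(-237859) = -28761*(-1/237859) = 28761/237859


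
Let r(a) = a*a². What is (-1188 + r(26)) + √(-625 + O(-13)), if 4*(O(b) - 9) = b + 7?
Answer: 16388 + I*√2470/2 ≈ 16388.0 + 24.85*I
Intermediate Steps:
O(b) = 43/4 + b/4 (O(b) = 9 + (b + 7)/4 = 9 + (7 + b)/4 = 9 + (7/4 + b/4) = 43/4 + b/4)
r(a) = a³
(-1188 + r(26)) + √(-625 + O(-13)) = (-1188 + 26³) + √(-625 + (43/4 + (¼)*(-13))) = (-1188 + 17576) + √(-625 + (43/4 - 13/4)) = 16388 + √(-625 + 15/2) = 16388 + √(-1235/2) = 16388 + I*√2470/2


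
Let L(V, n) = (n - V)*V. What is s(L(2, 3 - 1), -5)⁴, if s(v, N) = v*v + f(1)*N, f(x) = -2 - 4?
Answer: 810000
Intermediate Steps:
f(x) = -6
L(V, n) = V*(n - V)
s(v, N) = v² - 6*N (s(v, N) = v*v - 6*N = v² - 6*N)
s(L(2, 3 - 1), -5)⁴ = ((2*((3 - 1) - 1*2))² - 6*(-5))⁴ = ((2*(2 - 2))² + 30)⁴ = ((2*0)² + 30)⁴ = (0² + 30)⁴ = (0 + 30)⁴ = 30⁴ = 810000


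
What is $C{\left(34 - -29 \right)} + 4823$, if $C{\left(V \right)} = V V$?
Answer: $8792$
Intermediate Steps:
$C{\left(V \right)} = V^{2}$
$C{\left(34 - -29 \right)} + 4823 = \left(34 - -29\right)^{2} + 4823 = \left(34 + 29\right)^{2} + 4823 = 63^{2} + 4823 = 3969 + 4823 = 8792$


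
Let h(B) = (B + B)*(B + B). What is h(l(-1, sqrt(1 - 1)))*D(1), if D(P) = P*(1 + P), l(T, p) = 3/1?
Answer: 72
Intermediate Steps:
l(T, p) = 3 (l(T, p) = 3*1 = 3)
h(B) = 4*B**2 (h(B) = (2*B)*(2*B) = 4*B**2)
h(l(-1, sqrt(1 - 1)))*D(1) = (4*3**2)*(1*(1 + 1)) = (4*9)*(1*2) = 36*2 = 72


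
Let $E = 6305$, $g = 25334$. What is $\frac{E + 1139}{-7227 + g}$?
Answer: $\frac{7444}{18107} \approx 0.41111$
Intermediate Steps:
$\frac{E + 1139}{-7227 + g} = \frac{6305 + 1139}{-7227 + 25334} = \frac{7444}{18107}$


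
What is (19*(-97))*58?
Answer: -106894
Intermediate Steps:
(19*(-97))*58 = -1843*58 = -106894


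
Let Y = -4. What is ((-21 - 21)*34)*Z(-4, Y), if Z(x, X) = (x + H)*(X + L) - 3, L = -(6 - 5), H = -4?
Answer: -52836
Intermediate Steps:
L = -1 (L = -1*1 = -1)
Z(x, X) = -3 + (-1 + X)*(-4 + x) (Z(x, X) = (x - 4)*(X - 1) - 3 = (-4 + x)*(-1 + X) - 3 = (-1 + X)*(-4 + x) - 3 = -3 + (-1 + X)*(-4 + x))
((-21 - 21)*34)*Z(-4, Y) = ((-21 - 21)*34)*(1 - 1*(-4) - 4*(-4) - 4*(-4)) = (-42*34)*(1 + 4 + 16 + 16) = -1428*37 = -52836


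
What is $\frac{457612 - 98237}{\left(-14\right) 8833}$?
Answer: $- \frac{359375}{123662} \approx -2.9061$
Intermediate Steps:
$\frac{457612 - 98237}{\left(-14\right) 8833} = \frac{359375}{-123662} = 359375 \left(- \frac{1}{123662}\right) = - \frac{359375}{123662}$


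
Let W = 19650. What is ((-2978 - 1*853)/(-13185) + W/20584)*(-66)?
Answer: -619561349/7538890 ≈ -82.182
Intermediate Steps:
((-2978 - 1*853)/(-13185) + W/20584)*(-66) = ((-2978 - 1*853)/(-13185) + 19650/20584)*(-66) = ((-2978 - 853)*(-1/13185) + 19650*(1/20584))*(-66) = (-3831*(-1/13185) + 9825/10292)*(-66) = (1277/4395 + 9825/10292)*(-66) = (56323759/45233340)*(-66) = -619561349/7538890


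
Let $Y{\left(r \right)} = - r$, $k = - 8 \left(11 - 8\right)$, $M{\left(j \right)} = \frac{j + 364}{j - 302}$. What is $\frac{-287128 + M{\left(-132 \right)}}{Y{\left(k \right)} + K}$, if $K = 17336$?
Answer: $- \frac{15576723}{941780} \approx -16.54$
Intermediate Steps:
$M{\left(j \right)} = \frac{364 + j}{-302 + j}$
$k = -24$ ($k = \left(-8\right) 3 = -24$)
$\frac{-287128 + M{\left(-132 \right)}}{Y{\left(k \right)} + K} = \frac{-287128 + \frac{364 - 132}{-302 - 132}}{\left(-1\right) \left(-24\right) + 17336} = \frac{-287128 + \frac{1}{-434} \cdot 232}{24 + 17336} = \frac{-287128 - \frac{116}{217}}{17360} = \left(-287128 - \frac{116}{217}\right) \frac{1}{17360} = \left(- \frac{62306892}{217}\right) \frac{1}{17360} = - \frac{15576723}{941780}$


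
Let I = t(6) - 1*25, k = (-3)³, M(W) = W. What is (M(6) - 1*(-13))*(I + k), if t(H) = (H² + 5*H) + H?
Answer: 380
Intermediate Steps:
k = -27
t(H) = H² + 6*H
I = 47 (I = 6*(6 + 6) - 1*25 = 6*12 - 25 = 72 - 25 = 47)
(M(6) - 1*(-13))*(I + k) = (6 - 1*(-13))*(47 - 27) = (6 + 13)*20 = 19*20 = 380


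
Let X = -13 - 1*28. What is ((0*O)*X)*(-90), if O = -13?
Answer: 0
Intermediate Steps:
X = -41 (X = -13 - 28 = -41)
((0*O)*X)*(-90) = ((0*(-13))*(-41))*(-90) = (0*(-41))*(-90) = 0*(-90) = 0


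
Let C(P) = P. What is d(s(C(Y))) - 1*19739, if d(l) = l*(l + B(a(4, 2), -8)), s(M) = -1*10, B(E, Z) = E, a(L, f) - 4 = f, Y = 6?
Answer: -19699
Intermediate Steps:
a(L, f) = 4 + f
s(M) = -10
d(l) = l*(6 + l) (d(l) = l*(l + (4 + 2)) = l*(l + 6) = l*(6 + l))
d(s(C(Y))) - 1*19739 = -10*(6 - 10) - 1*19739 = -10*(-4) - 19739 = 40 - 19739 = -19699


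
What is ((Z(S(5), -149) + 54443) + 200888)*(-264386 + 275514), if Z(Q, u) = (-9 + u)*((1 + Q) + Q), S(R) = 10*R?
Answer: 2663742744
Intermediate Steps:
Z(Q, u) = (1 + 2*Q)*(-9 + u) (Z(Q, u) = (-9 + u)*(1 + 2*Q) = (1 + 2*Q)*(-9 + u))
((Z(S(5), -149) + 54443) + 200888)*(-264386 + 275514) = (((-9 - 149 - 180*5 + 2*(10*5)*(-149)) + 54443) + 200888)*(-264386 + 275514) = (((-9 - 149 - 18*50 + 2*50*(-149)) + 54443) + 200888)*11128 = (((-9 - 149 - 900 - 14900) + 54443) + 200888)*11128 = ((-15958 + 54443) + 200888)*11128 = (38485 + 200888)*11128 = 239373*11128 = 2663742744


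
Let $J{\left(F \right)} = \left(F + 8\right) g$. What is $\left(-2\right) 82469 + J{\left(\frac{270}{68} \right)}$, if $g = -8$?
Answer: $- \frac{2805574}{17} \approx -1.6503 \cdot 10^{5}$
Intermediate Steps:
$J{\left(F \right)} = -64 - 8 F$ ($J{\left(F \right)} = \left(F + 8\right) \left(-8\right) = \left(8 + F\right) \left(-8\right) = -64 - 8 F$)
$\left(-2\right) 82469 + J{\left(\frac{270}{68} \right)} = \left(-2\right) 82469 - \left(64 + 8 \cdot \frac{270}{68}\right) = -164938 - \left(64 + 8 \cdot 270 \cdot \frac{1}{68}\right) = -164938 - \frac{1628}{17} = - \frac{2805574}{17}$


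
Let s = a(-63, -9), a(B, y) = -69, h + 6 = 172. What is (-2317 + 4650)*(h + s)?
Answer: 226301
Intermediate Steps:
h = 166 (h = -6 + 172 = 166)
s = -69
(-2317 + 4650)*(h + s) = (-2317 + 4650)*(166 - 69) = 2333*97 = 226301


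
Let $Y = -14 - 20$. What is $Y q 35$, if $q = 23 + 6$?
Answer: $-34510$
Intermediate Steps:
$Y = -34$ ($Y = -14 - 20 = -34$)
$q = 29$
$Y q 35 = \left(-34\right) 29 \cdot 35 = \left(-986\right) 35 = -34510$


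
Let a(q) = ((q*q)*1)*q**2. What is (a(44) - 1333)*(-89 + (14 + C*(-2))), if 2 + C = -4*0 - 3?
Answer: -243539595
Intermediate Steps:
C = -5 (C = -2 + (-4*0 - 3) = -2 + (0 - 3) = -2 - 3 = -5)
a(q) = q**4 (a(q) = (q**2*1)*q**2 = q**2*q**2 = q**4)
(a(44) - 1333)*(-89 + (14 + C*(-2))) = (44**4 - 1333)*(-89 + (14 - 5*(-2))) = (3748096 - 1333)*(-89 + (14 + 10)) = 3746763*(-89 + 24) = 3746763*(-65) = -243539595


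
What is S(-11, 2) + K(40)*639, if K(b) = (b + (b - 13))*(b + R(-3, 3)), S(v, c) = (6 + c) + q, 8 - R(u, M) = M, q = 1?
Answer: 1926594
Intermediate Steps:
R(u, M) = 8 - M
S(v, c) = 7 + c (S(v, c) = (6 + c) + 1 = 7 + c)
K(b) = (-13 + 2*b)*(5 + b) (K(b) = (b + (b - 13))*(b + (8 - 1*3)) = (b + (-13 + b))*(b + (8 - 3)) = (-13 + 2*b)*(b + 5) = (-13 + 2*b)*(5 + b))
S(-11, 2) + K(40)*639 = (7 + 2) + (-65 - 3*40 + 2*40²)*639 = 9 + (-65 - 120 + 2*1600)*639 = 9 + (-65 - 120 + 3200)*639 = 9 + 3015*639 = 9 + 1926585 = 1926594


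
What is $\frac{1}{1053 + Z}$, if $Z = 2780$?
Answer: $\frac{1}{3833} \approx 0.00026089$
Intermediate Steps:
$\frac{1}{1053 + Z} = \frac{1}{1053 + 2780} = \frac{1}{3833}$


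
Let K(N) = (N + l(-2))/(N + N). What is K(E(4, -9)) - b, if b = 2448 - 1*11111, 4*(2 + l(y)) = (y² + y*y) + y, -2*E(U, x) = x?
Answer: 77971/9 ≈ 8663.4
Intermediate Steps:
E(U, x) = -x/2
l(y) = -2 + y²/2 + y/4 (l(y) = -2 + ((y² + y*y) + y)/4 = -2 + ((y² + y²) + y)/4 = -2 + (2*y² + y)/4 = -2 + (y + 2*y²)/4 = -2 + (y²/2 + y/4) = -2 + y²/2 + y/4)
b = -8663 (b = 2448 - 11111 = -8663)
K(N) = (-½ + N)/(2*N) (K(N) = (N + (-2 + (½)*(-2)² + (¼)*(-2)))/(N + N) = (N + (-2 + (½)*4 - ½))/((2*N)) = (N + (-2 + 2 - ½))*(1/(2*N)) = (N - ½)*(1/(2*N)) = (-½ + N)*(1/(2*N)) = (-½ + N)/(2*N))
K(E(4, -9)) - b = (-1 + 2*(-½*(-9)))/(4*((-½*(-9)))) - 1*(-8663) = (-1 + 2*(9/2))/(4*(9/2)) + 8663 = (¼)*(2/9)*(-1 + 9) + 8663 = (¼)*(2/9)*8 + 8663 = 4/9 + 8663 = 77971/9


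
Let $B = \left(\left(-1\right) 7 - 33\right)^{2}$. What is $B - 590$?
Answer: $1010$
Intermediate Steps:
$B = 1600$ ($B = \left(-7 - 33\right)^{2} = \left(-40\right)^{2} = 1600$)
$B - 590 = 1600 - 590 = 1010$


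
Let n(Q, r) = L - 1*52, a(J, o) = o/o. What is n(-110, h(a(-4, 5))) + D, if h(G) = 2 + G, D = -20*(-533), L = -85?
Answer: 10523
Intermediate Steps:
D = 10660
a(J, o) = 1
n(Q, r) = -137 (n(Q, r) = -85 - 1*52 = -85 - 52 = -137)
n(-110, h(a(-4, 5))) + D = -137 + 10660 = 10523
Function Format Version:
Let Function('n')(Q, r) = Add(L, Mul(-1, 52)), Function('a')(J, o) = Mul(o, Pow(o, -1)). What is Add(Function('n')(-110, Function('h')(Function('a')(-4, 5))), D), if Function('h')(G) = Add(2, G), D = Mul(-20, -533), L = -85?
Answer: 10523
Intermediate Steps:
D = 10660
Function('a')(J, o) = 1
Function('n')(Q, r) = -137 (Function('n')(Q, r) = Add(-85, Mul(-1, 52)) = Add(-85, -52) = -137)
Add(Function('n')(-110, Function('h')(Function('a')(-4, 5))), D) = Add(-137, 10660) = 10523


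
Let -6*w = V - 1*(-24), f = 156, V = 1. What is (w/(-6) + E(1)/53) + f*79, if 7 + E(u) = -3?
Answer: 23515157/1908 ≈ 12325.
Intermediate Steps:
E(u) = -10 (E(u) = -7 - 3 = -10)
w = -25/6 (w = -(1 - 1*(-24))/6 = -(1 + 24)/6 = -⅙*25 = -25/6 ≈ -4.1667)
(w/(-6) + E(1)/53) + f*79 = (-25/6/(-6) - 10/53) + 156*79 = (-25/6*(-⅙) - 10*1/53) + 12324 = (25/36 - 10/53) + 12324 = 965/1908 + 12324 = 23515157/1908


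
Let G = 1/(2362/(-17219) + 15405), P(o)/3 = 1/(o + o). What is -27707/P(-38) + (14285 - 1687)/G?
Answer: 10061356448710/51657 ≈ 1.9477e+8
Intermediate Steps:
P(o) = 3/(2*o) (P(o) = 3/(o + o) = 3/((2*o)) = 3*(1/(2*o)) = 3/(2*o))
G = 17219/265256333 (G = 1/(2362*(-1/17219) + 15405) = 1/(-2362/17219 + 15405) = 1/(265256333/17219) = 17219/265256333 ≈ 6.4915e-5)
-27707/P(-38) + (14285 - 1687)/G = -27707/((3/2)/(-38)) + (14285 - 1687)/(17219/265256333) = -27707/((3/2)*(-1/38)) + 12598*(265256333/17219) = -27707/(-3/76) + 3341699283134/17219 = -27707*(-76/3) + 3341699283134/17219 = 2105732/3 + 3341699283134/17219 = 10061356448710/51657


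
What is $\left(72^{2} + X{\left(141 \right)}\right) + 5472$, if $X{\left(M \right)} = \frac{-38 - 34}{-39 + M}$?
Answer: $\frac{181140}{17} \approx 10655.0$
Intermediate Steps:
$X{\left(M \right)} = - \frac{72}{-39 + M}$
$\left(72^{2} + X{\left(141 \right)}\right) + 5472 = \left(72^{2} - \frac{72}{-39 + 141}\right) + 5472 = \left(5184 - \frac{72}{102}\right) + 5472 = \left(5184 - \frac{12}{17}\right) + 5472 = \frac{88116}{17} + 5472 = \frac{181140}{17}$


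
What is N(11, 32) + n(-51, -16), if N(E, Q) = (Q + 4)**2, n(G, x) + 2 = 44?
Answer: 1338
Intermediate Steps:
n(G, x) = 42 (n(G, x) = -2 + 44 = 42)
N(E, Q) = (4 + Q)**2
N(11, 32) + n(-51, -16) = (4 + 32)**2 + 42 = 36**2 + 42 = 1296 + 42 = 1338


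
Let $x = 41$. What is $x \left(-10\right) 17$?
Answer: $-6970$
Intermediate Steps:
$x \left(-10\right) 17 = 41 \left(-10\right) 17 = \left(-410\right) 17 = -6970$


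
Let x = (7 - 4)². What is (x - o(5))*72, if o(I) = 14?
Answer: -360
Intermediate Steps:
x = 9 (x = 3² = 9)
(x - o(5))*72 = (9 - 1*14)*72 = (9 - 14)*72 = -5*72 = -360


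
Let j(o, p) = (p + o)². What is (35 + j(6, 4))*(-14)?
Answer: -1890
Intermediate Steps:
j(o, p) = (o + p)²
(35 + j(6, 4))*(-14) = (35 + (6 + 4)²)*(-14) = (35 + 10²)*(-14) = (35 + 100)*(-14) = 135*(-14) = -1890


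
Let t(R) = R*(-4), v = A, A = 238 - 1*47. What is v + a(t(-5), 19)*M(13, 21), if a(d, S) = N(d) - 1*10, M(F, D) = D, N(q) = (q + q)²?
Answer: 33581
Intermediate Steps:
N(q) = 4*q² (N(q) = (2*q)² = 4*q²)
A = 191 (A = 238 - 47 = 191)
v = 191
t(R) = -4*R
a(d, S) = -10 + 4*d² (a(d, S) = 4*d² - 1*10 = 4*d² - 10 = -10 + 4*d²)
v + a(t(-5), 19)*M(13, 21) = 191 + (-10 + 4*(-4*(-5))²)*21 = 191 + (-10 + 4*20²)*21 = 191 + (-10 + 4*400)*21 = 191 + (-10 + 1600)*21 = 191 + 1590*21 = 191 + 33390 = 33581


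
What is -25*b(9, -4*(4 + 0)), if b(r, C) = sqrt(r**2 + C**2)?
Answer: -25*sqrt(337) ≈ -458.94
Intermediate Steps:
b(r, C) = sqrt(C**2 + r**2)
-25*b(9, -4*(4 + 0)) = -25*sqrt((-4*(4 + 0))**2 + 9**2) = -25*sqrt((-4*4)**2 + 81) = -25*sqrt((-16)**2 + 81) = -25*sqrt(256 + 81) = -25*sqrt(337)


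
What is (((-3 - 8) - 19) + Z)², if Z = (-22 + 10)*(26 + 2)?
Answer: 133956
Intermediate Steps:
Z = -336 (Z = -12*28 = -336)
(((-3 - 8) - 19) + Z)² = (((-3 - 8) - 19) - 336)² = ((-11 - 19) - 336)² = (-30 - 336)² = (-366)² = 133956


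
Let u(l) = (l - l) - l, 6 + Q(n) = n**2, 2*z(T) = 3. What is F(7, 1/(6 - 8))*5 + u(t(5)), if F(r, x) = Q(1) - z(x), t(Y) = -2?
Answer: -61/2 ≈ -30.500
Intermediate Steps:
z(T) = 3/2 (z(T) = (1/2)*3 = 3/2)
Q(n) = -6 + n**2
u(l) = -l (u(l) = 0 - l = -l)
F(r, x) = -13/2 (F(r, x) = (-6 + 1**2) - 1*3/2 = (-6 + 1) - 3/2 = -5 - 3/2 = -13/2)
F(7, 1/(6 - 8))*5 + u(t(5)) = -13/2*5 - 1*(-2) = -65/2 + 2 = -61/2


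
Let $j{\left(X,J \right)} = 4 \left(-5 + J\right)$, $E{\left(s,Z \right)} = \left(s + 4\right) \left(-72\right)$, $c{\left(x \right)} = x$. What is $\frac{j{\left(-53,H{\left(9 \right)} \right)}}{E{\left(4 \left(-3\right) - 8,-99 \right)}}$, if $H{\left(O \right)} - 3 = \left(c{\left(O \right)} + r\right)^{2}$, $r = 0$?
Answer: $\frac{79}{288} \approx 0.27431$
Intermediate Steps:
$E{\left(s,Z \right)} = -288 - 72 s$ ($E{\left(s,Z \right)} = \left(4 + s\right) \left(-72\right) = -288 - 72 s$)
$H{\left(O \right)} = 3 + O^{2}$ ($H{\left(O \right)} = 3 + \left(O + 0\right)^{2} = 3 + O^{2}$)
$j{\left(X,J \right)} = -20 + 4 J$
$\frac{j{\left(-53,H{\left(9 \right)} \right)}}{E{\left(4 \left(-3\right) - 8,-99 \right)}} = \frac{-20 + 4 \left(3 + 9^{2}\right)}{-288 - 72 \left(4 \left(-3\right) - 8\right)} = \frac{-20 + 4 \left(3 + 81\right)}{-288 - 72 \left(-12 - 8\right)} = \frac{-20 + 4 \cdot 84}{-288 - -1440} = \frac{-20 + 336}{-288 + 1440} = \frac{316}{1152} = 316 \cdot \frac{1}{1152} = \frac{79}{288}$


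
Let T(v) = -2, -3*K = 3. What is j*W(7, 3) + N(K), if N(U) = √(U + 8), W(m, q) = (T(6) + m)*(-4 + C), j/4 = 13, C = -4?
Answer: -2080 + √7 ≈ -2077.4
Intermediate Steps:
K = -1 (K = -⅓*3 = -1)
j = 52 (j = 4*13 = 52)
W(m, q) = 16 - 8*m (W(m, q) = (-2 + m)*(-4 - 4) = (-2 + m)*(-8) = 16 - 8*m)
N(U) = √(8 + U)
j*W(7, 3) + N(K) = 52*(16 - 8*7) + √(8 - 1) = 52*(16 - 56) + √7 = 52*(-40) + √7 = -2080 + √7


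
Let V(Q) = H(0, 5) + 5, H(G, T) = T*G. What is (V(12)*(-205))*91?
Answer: -93275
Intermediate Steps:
H(G, T) = G*T
V(Q) = 5 (V(Q) = 0*5 + 5 = 0 + 5 = 5)
(V(12)*(-205))*91 = (5*(-205))*91 = -1025*91 = -93275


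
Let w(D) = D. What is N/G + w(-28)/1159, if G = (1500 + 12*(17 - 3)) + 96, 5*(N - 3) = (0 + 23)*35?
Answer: 35171/511119 ≈ 0.068812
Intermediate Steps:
N = 164 (N = 3 + ((0 + 23)*35)/5 = 3 + (23*35)/5 = 3 + (1/5)*805 = 3 + 161 = 164)
G = 1764 (G = (1500 + 12*14) + 96 = (1500 + 168) + 96 = 1668 + 96 = 1764)
N/G + w(-28)/1159 = 164/1764 - 28/1159 = 164*(1/1764) - 28*1/1159 = 41/441 - 28/1159 = 35171/511119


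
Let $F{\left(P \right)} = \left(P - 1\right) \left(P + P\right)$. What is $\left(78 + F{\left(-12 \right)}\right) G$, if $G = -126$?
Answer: $-49140$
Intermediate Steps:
$F{\left(P \right)} = 2 P \left(-1 + P\right)$ ($F{\left(P \right)} = \left(-1 + P\right) 2 P = 2 P \left(-1 + P\right)$)
$\left(78 + F{\left(-12 \right)}\right) G = \left(78 + 2 \left(-12\right) \left(-1 - 12\right)\right) \left(-126\right) = \left(78 + 2 \left(-12\right) \left(-13\right)\right) \left(-126\right) = \left(78 + 312\right) \left(-126\right) = 390 \left(-126\right) = -49140$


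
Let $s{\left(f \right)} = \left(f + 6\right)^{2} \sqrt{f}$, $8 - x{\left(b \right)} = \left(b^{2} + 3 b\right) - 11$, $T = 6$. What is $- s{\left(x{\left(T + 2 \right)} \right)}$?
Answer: $- 3969 i \sqrt{69} \approx - 32969.0 i$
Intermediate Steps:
$x{\left(b \right)} = 19 - b^{2} - 3 b$ ($x{\left(b \right)} = 8 - \left(\left(b^{2} + 3 b\right) - 11\right) = 8 - \left(-11 + b^{2} + 3 b\right) = 19 - b^{2} - 3 b$)
$s{\left(f \right)} = \sqrt{f} \left(6 + f\right)^{2}$ ($s{\left(f \right)} = \left(6 + f\right)^{2} \sqrt{f} = \sqrt{f} \left(6 + f\right)^{2}$)
$- s{\left(x{\left(T + 2 \right)} \right)} = - \sqrt{19 - \left(6 + 2\right)^{2} - 3 \left(6 + 2\right)} \left(6 - \left(-19 + \left(6 + 2\right)^{2} + 3 \left(6 + 2\right)\right)\right)^{2} = - \sqrt{19 - 8^{2} - 24} \left(6 - 69\right)^{2} = - \sqrt{19 - 64 - 24} \left(6 - 69\right)^{2} = - \sqrt{-69} \left(6 - 69\right)^{2} = - i \sqrt{69} \left(-63\right)^{2} = - i \sqrt{69} \cdot 3969 = - 3969 i \sqrt{69}$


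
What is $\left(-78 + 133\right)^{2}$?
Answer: $3025$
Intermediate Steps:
$\left(-78 + 133\right)^{2} = 55^{2} = 3025$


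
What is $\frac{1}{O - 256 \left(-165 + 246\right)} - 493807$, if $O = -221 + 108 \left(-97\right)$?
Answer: $- \frac{15521835432}{31433} \approx -4.9381 \cdot 10^{5}$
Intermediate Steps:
$O = -10697$ ($O = -221 - 10476 = -10697$)
$\frac{1}{O - 256 \left(-165 + 246\right)} - 493807 = \frac{1}{-10697 - 256 \left(-165 + 246\right)} - 493807 = \frac{1}{-10697 - 20736} - 493807 = \frac{1}{-31433} - 493807 = - \frac{1}{31433} - 493807 = - \frac{15521835432}{31433}$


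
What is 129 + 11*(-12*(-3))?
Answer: 525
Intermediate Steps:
129 + 11*(-12*(-3)) = 129 + 11*36 = 129 + 396 = 525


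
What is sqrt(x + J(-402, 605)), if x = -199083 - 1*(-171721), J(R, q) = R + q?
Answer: I*sqrt(27159) ≈ 164.8*I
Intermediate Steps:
x = -27362 (x = -199083 + 171721 = -27362)
sqrt(x + J(-402, 605)) = sqrt(-27362 + (-402 + 605)) = sqrt(-27362 + 203) = sqrt(-27159) = I*sqrt(27159)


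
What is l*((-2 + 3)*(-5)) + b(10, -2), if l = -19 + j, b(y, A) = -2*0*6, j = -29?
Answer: 240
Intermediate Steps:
b(y, A) = 0 (b(y, A) = 0*6 = 0)
l = -48 (l = -19 - 29 = -48)
l*((-2 + 3)*(-5)) + b(10, -2) = -48*(-2 + 3)*(-5) + 0 = -48*(-5) + 0 = 240 + 0 = 240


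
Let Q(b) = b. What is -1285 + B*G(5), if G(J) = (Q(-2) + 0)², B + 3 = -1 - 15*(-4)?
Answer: -1061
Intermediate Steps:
B = 56 (B = -3 + (-1 - 15*(-4)) = -3 + (-1 + 60) = -3 + 59 = 56)
G(J) = 4 (G(J) = (-2 + 0)² = (-2)² = 4)
-1285 + B*G(5) = -1285 + 56*4 = -1285 + 224 = -1061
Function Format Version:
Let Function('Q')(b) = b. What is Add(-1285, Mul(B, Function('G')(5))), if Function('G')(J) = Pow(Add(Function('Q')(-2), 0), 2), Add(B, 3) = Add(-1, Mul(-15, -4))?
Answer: -1061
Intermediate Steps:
B = 56 (B = Add(-3, Add(-1, Mul(-15, -4))) = Add(-3, Add(-1, 60)) = Add(-3, 59) = 56)
Function('G')(J) = 4 (Function('G')(J) = Pow(Add(-2, 0), 2) = Pow(-2, 2) = 4)
Add(-1285, Mul(B, Function('G')(5))) = Add(-1285, Mul(56, 4)) = Add(-1285, 224) = -1061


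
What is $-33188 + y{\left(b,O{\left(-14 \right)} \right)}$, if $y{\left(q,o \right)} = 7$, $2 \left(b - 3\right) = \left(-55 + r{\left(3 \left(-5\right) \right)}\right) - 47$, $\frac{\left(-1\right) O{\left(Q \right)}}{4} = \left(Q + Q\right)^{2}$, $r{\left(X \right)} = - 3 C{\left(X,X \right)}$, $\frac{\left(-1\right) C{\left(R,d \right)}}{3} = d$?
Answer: $-33181$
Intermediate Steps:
$C{\left(R,d \right)} = - 3 d$
$r{\left(X \right)} = 9 X$ ($r{\left(X \right)} = - 3 \left(- 3 X\right) = 9 X$)
$O{\left(Q \right)} = - 16 Q^{2}$ ($O{\left(Q \right)} = - 4 \left(Q + Q\right)^{2} = - 4 \left(2 Q\right)^{2} = - 4 \cdot 4 Q^{2} = - 16 Q^{2}$)
$b = - \frac{231}{2}$ ($b = 3 + \frac{\left(-55 + 9 \cdot 3 \left(-5\right)\right) - 47}{2} = 3 + \frac{\left(-55 + 9 \left(-15\right)\right) - 47}{2} = 3 + \frac{\left(-55 - 135\right) - 47}{2} = 3 + \frac{-190 - 47}{2} = 3 + \frac{1}{2} \left(-237\right) = 3 - \frac{237}{2} = - \frac{231}{2} \approx -115.5$)
$-33188 + y{\left(b,O{\left(-14 \right)} \right)} = -33188 + 7 = -33181$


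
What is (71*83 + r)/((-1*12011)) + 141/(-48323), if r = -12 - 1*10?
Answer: -285397884/580407553 ≈ -0.49172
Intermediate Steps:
r = -22 (r = -12 - 10 = -22)
(71*83 + r)/((-1*12011)) + 141/(-48323) = (71*83 - 22)/((-1*12011)) + 141/(-48323) = (5893 - 22)/(-12011) + 141*(-1/48323) = 5871*(-1/12011) - 141/48323 = -5871/12011 - 141/48323 = -285397884/580407553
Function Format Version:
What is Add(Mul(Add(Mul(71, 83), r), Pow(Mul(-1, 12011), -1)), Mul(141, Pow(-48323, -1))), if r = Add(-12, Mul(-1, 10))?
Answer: Rational(-285397884, 580407553) ≈ -0.49172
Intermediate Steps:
r = -22 (r = Add(-12, -10) = -22)
Add(Mul(Add(Mul(71, 83), r), Pow(Mul(-1, 12011), -1)), Mul(141, Pow(-48323, -1))) = Add(Mul(Add(Mul(71, 83), -22), Pow(Mul(-1, 12011), -1)), Mul(141, Pow(-48323, -1))) = Add(Mul(Add(5893, -22), Pow(-12011, -1)), Mul(141, Rational(-1, 48323))) = Add(Mul(5871, Rational(-1, 12011)), Rational(-141, 48323)) = Add(Rational(-5871, 12011), Rational(-141, 48323)) = Rational(-285397884, 580407553)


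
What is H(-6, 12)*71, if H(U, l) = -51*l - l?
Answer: -44304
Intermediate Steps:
H(U, l) = -52*l
H(-6, 12)*71 = -52*12*71 = -624*71 = -44304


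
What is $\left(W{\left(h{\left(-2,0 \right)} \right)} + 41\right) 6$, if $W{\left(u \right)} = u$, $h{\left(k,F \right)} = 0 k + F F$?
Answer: $246$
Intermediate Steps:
$h{\left(k,F \right)} = F^{2}$ ($h{\left(k,F \right)} = 0 + F^{2} = F^{2}$)
$\left(W{\left(h{\left(-2,0 \right)} \right)} + 41\right) 6 = \left(0^{2} + 41\right) 6 = \left(0 + 41\right) 6 = 41 \cdot 6 = 246$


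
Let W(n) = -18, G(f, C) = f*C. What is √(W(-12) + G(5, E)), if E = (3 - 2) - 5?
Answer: I*√38 ≈ 6.1644*I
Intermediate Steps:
E = -4 (E = 1 - 5 = -4)
G(f, C) = C*f
√(W(-12) + G(5, E)) = √(-18 - 4*5) = √(-18 - 20) = √(-38) = I*√38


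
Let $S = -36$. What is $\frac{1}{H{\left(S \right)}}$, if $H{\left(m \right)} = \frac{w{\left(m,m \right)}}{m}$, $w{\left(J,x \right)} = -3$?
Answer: $12$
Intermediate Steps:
$H{\left(m \right)} = - \frac{3}{m}$
$\frac{1}{H{\left(S \right)}} = \frac{1}{\left(-3\right) \frac{1}{-36}} = \frac{1}{\left(-3\right) \left(- \frac{1}{36}\right)} = \frac{1}{\frac{1}{12}} = 12$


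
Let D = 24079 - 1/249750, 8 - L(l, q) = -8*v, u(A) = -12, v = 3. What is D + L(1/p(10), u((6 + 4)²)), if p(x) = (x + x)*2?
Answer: 6021722249/249750 ≈ 24111.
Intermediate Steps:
p(x) = 4*x (p(x) = (2*x)*2 = 4*x)
L(l, q) = 32 (L(l, q) = 8 - (-8)*3 = 8 - 1*(-24) = 8 + 24 = 32)
D = 6013730249/249750 (D = 24079 - 1*1/249750 = 24079 - 1/249750 = 6013730249/249750 ≈ 24079.)
D + L(1/p(10), u((6 + 4)²)) = 6013730249/249750 + 32 = 6021722249/249750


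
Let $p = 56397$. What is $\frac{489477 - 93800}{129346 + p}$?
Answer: $\frac{395677}{185743} \approx 2.1302$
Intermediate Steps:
$\frac{489477 - 93800}{129346 + p} = \frac{489477 - 93800}{129346 + 56397} = \frac{395677}{185743}$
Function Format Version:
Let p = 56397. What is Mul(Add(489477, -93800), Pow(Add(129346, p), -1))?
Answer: Rational(395677, 185743) ≈ 2.1302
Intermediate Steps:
Mul(Add(489477, -93800), Pow(Add(129346, p), -1)) = Mul(Add(489477, -93800), Pow(Add(129346, 56397), -1)) = Mul(395677, Pow(185743, -1)) = Mul(395677, Rational(1, 185743)) = Rational(395677, 185743)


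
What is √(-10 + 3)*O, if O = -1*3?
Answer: -3*I*√7 ≈ -7.9373*I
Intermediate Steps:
O = -3
√(-10 + 3)*O = √(-10 + 3)*(-3) = √(-7)*(-3) = (I*√7)*(-3) = -3*I*√7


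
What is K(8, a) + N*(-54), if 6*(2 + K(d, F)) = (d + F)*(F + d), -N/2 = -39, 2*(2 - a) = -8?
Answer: -12544/3 ≈ -4181.3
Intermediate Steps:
a = 6 (a = 2 - 1/2*(-8) = 2 + 4 = 6)
N = 78 (N = -2*(-39) = 78)
K(d, F) = -2 + (F + d)**2/6 (K(d, F) = -2 + ((d + F)*(F + d))/6 = -2 + ((F + d)*(F + d))/6 = -2 + (F + d)**2/6)
K(8, a) + N*(-54) = (-2 + (6 + 8)**2/6) + 78*(-54) = (-2 + (1/6)*14**2) - 4212 = (-2 + (1/6)*196) - 4212 = (-2 + 98/3) - 4212 = 92/3 - 4212 = -12544/3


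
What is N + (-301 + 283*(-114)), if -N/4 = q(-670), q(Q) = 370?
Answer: -34043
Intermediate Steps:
N = -1480 (N = -4*370 = -1480)
N + (-301 + 283*(-114)) = -1480 + (-301 + 283*(-114)) = -1480 + (-301 - 32262) = -1480 - 32563 = -34043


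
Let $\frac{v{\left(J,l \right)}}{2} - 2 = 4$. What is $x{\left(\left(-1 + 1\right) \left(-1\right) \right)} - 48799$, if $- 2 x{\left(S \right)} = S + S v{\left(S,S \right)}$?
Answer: $-48799$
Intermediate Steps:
$v{\left(J,l \right)} = 12$ ($v{\left(J,l \right)} = 4 + 2 \cdot 4 = 4 + 8 = 12$)
$x{\left(S \right)} = - \frac{13 S}{2}$ ($x{\left(S \right)} = - \frac{S + S 12}{2} = - \frac{S + 12 S}{2} = - \frac{13 S}{2}$)
$x{\left(\left(-1 + 1\right) \left(-1\right) \right)} - 48799 = - \frac{13 \left(-1 + 1\right) \left(-1\right)}{2} - 48799 = - \frac{13 \cdot 0 \left(-1\right)}{2} - 48799 = \left(- \frac{13}{2}\right) 0 - 48799 = 0 - 48799 = -48799$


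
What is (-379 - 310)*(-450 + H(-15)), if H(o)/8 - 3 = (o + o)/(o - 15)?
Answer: 288002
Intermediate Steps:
H(o) = 24 + 16*o/(-15 + o) (H(o) = 24 + 8*((o + o)/(o - 15)) = 24 + 8*((2*o)/(-15 + o)) = 24 + 8*(2*o/(-15 + o)) = 24 + 16*o/(-15 + o))
(-379 - 310)*(-450 + H(-15)) = (-379 - 310)*(-450 + 40*(-9 - 15)/(-15 - 15)) = -689*(-450 + 40*(-24)/(-30)) = -689*(-450 + 40*(-1/30)*(-24)) = -689*(-450 + 32) = -689*(-418) = 288002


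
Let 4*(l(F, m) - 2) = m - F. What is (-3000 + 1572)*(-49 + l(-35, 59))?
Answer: 33558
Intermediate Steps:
l(F, m) = 2 - F/4 + m/4 (l(F, m) = 2 + (m - F)/4 = 2 + (-F/4 + m/4) = 2 - F/4 + m/4)
(-3000 + 1572)*(-49 + l(-35, 59)) = (-3000 + 1572)*(-49 + (2 - ¼*(-35) + (¼)*59)) = -1428*(-49 + (2 + 35/4 + 59/4)) = -1428*(-49 + 51/2) = -1428*(-47/2) = 33558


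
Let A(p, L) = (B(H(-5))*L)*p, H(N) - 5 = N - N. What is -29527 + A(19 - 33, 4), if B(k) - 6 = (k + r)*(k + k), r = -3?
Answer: -30983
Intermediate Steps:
H(N) = 5 (H(N) = 5 + (N - N) = 5 + 0 = 5)
B(k) = 6 + 2*k*(-3 + k) (B(k) = 6 + (k - 3)*(k + k) = 6 + (-3 + k)*(2*k) = 6 + 2*k*(-3 + k))
A(p, L) = 26*L*p (A(p, L) = ((6 - 6*5 + 2*5²)*L)*p = ((6 - 30 + 2*25)*L)*p = ((6 - 30 + 50)*L)*p = (26*L)*p = 26*L*p)
-29527 + A(19 - 33, 4) = -29527 + 26*4*(19 - 33) = -29527 + 26*4*(-14) = -29527 - 1456 = -30983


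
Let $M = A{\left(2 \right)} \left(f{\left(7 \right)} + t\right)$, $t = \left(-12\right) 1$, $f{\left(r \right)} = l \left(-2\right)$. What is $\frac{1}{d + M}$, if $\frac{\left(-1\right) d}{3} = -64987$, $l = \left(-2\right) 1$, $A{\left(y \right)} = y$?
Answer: $\frac{1}{194945} \approx 5.1297 \cdot 10^{-6}$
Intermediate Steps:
$l = -2$
$d = 194961$ ($d = \left(-3\right) \left(-64987\right) = 194961$)
$f{\left(r \right)} = 4$ ($f{\left(r \right)} = \left(-2\right) \left(-2\right) = 4$)
$t = -12$
$M = -16$ ($M = 2 \left(4 - 12\right) = 2 \left(-8\right) = -16$)
$\frac{1}{d + M} = \frac{1}{194961 - 16} = \frac{1}{194945}$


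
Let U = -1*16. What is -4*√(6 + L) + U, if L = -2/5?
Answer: -16 - 8*√35/5 ≈ -25.466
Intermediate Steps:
L = -⅖ (L = -2*⅕ = -⅖ ≈ -0.40000)
U = -16
-4*√(6 + L) + U = -4*√(6 - ⅖) - 16 = -8*√35/5 - 16 = -16 - 8*√35/5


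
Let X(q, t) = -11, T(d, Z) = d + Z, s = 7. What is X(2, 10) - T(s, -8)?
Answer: -10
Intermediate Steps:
T(d, Z) = Z + d
X(2, 10) - T(s, -8) = -11 - (-8 + 7) = -11 - 1*(-1) = -11 + 1 = -10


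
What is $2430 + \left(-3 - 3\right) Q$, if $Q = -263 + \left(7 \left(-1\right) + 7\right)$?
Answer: $4008$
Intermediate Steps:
$Q = -263$ ($Q = -263 + \left(-7 + 7\right) = -263 + 0 = -263$)
$2430 + \left(-3 - 3\right) Q = 2430 + \left(-3 - 3\right) \left(-263\right) = 2430 - -1578 = 2430 + 1578 = 4008$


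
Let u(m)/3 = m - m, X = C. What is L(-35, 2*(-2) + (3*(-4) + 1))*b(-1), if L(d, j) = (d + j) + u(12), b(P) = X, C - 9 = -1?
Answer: -400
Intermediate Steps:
C = 8 (C = 9 - 1 = 8)
X = 8
b(P) = 8
u(m) = 0 (u(m) = 3*(m - m) = 3*0 = 0)
L(d, j) = d + j (L(d, j) = (d + j) + 0 = d + j)
L(-35, 2*(-2) + (3*(-4) + 1))*b(-1) = (-35 + (2*(-2) + (3*(-4) + 1)))*8 = (-35 + (-4 + (-12 + 1)))*8 = (-35 + (-4 - 11))*8 = (-35 - 15)*8 = -50*8 = -400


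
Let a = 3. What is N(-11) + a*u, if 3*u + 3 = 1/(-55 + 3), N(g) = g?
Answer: -729/52 ≈ -14.019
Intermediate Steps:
u = -157/156 (u = -1 + 1/(3*(-55 + 3)) = -1 + (1/3)/(-52) = -1 + (1/3)*(-1/52) = -1 - 1/156 = -157/156 ≈ -1.0064)
N(-11) + a*u = -11 + 3*(-157/156) = -11 - 157/52 = -729/52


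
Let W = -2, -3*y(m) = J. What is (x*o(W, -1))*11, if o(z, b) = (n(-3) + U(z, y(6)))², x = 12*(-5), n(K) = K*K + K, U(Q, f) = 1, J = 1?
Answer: -32340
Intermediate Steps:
y(m) = -⅓ (y(m) = -⅓*1 = -⅓)
n(K) = K + K² (n(K) = K² + K = K + K²)
x = -60
o(z, b) = 49 (o(z, b) = (-3*(1 - 3) + 1)² = (-3*(-2) + 1)² = (6 + 1)² = 7² = 49)
(x*o(W, -1))*11 = -60*49*11 = -2940*11 = -32340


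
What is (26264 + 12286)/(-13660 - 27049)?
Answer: -38550/40709 ≈ -0.94697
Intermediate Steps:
(26264 + 12286)/(-13660 - 27049) = 38550/(-40709) = 38550*(-1/40709) = -38550/40709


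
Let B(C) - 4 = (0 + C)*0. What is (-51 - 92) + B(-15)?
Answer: -139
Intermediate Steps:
B(C) = 4 (B(C) = 4 + (0 + C)*0 = 4 + C*0 = 4 + 0 = 4)
(-51 - 92) + B(-15) = (-51 - 92) + 4 = -143 + 4 = -139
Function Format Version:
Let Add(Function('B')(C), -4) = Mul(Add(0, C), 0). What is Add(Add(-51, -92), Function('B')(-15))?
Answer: -139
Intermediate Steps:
Function('B')(C) = 4 (Function('B')(C) = Add(4, Mul(Add(0, C), 0)) = Add(4, Mul(C, 0)) = Add(4, 0) = 4)
Add(Add(-51, -92), Function('B')(-15)) = Add(Add(-51, -92), 4) = Add(-143, 4) = -139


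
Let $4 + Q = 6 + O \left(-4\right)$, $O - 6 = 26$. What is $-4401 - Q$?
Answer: $-4275$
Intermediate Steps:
$O = 32$ ($O = 6 + 26 = 32$)
$Q = -126$ ($Q = -4 + \left(6 + 32 \left(-4\right)\right) = -4 + \left(6 - 128\right) = -4 - 122 = -126$)
$-4401 - Q = -4401 - -126 = -4401 + 126 = -4275$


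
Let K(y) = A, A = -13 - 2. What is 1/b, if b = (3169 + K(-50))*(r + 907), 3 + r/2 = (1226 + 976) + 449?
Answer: 1/19564262 ≈ 5.1114e-8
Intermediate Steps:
r = 5296 (r = -6 + 2*((1226 + 976) + 449) = -6 + 2*(2202 + 449) = -6 + 2*2651 = -6 + 5302 = 5296)
A = -15
K(y) = -15
b = 19564262 (b = (3169 - 15)*(5296 + 907) = 3154*6203 = 19564262)
1/b = 1/19564262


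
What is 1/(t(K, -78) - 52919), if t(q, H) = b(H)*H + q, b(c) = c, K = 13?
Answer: -1/46822 ≈ -2.1357e-5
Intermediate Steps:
t(q, H) = q + H² (t(q, H) = H*H + q = H² + q = q + H²)
1/(t(K, -78) - 52919) = 1/((13 + (-78)²) - 52919) = 1/((13 + 6084) - 52919) = 1/(6097 - 52919) = 1/(-46822) = -1/46822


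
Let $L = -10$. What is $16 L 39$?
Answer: $-6240$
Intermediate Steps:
$16 L 39 = 16 \left(-10\right) 39 = \left(-160\right) 39 = -6240$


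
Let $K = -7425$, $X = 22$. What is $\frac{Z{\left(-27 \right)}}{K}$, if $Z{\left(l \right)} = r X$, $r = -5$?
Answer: $\frac{2}{135} \approx 0.014815$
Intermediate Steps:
$Z{\left(l \right)} = -110$ ($Z{\left(l \right)} = \left(-5\right) 22 = -110$)
$\frac{Z{\left(-27 \right)}}{K} = - \frac{110}{-7425} = \left(-110\right) \left(- \frac{1}{7425}\right) = \frac{2}{135}$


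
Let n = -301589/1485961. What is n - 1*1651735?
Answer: -2454414093924/1485961 ≈ -1.6517e+6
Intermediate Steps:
n = -301589/1485961 (n = -301589*1/1485961 = -301589/1485961 ≈ -0.20296)
n - 1*1651735 = -301589/1485961 - 1*1651735 = -301589/1485961 - 1651735 = -2454414093924/1485961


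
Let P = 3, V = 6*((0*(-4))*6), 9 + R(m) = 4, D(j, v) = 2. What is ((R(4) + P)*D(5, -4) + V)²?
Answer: 16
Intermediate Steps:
R(m) = -5 (R(m) = -9 + 4 = -5)
V = 0 (V = 6*(0*6) = 6*0 = 0)
((R(4) + P)*D(5, -4) + V)² = ((-5 + 3)*2 + 0)² = (-2*2 + 0)² = (-4 + 0)² = (-4)² = 16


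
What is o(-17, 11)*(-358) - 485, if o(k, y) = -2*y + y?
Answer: 3453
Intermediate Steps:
o(k, y) = -y
o(-17, 11)*(-358) - 485 = -1*11*(-358) - 485 = -11*(-358) - 485 = 3938 - 485 = 3453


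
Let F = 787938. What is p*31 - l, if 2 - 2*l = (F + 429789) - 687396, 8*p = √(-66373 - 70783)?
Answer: 530329/2 + 31*I*√34289/4 ≈ 2.6516e+5 + 1435.1*I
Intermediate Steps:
p = I*√34289/4 (p = √(-66373 - 70783)/8 = √(-137156)/8 = (2*I*√34289)/8 = I*√34289/4 ≈ 46.293*I)
l = -530329/2 (l = 1 - ((787938 + 429789) - 687396)/2 = 1 - (1217727 - 687396)/2 = 1 - ½*530331 = 1 - 530331/2 = -530329/2 ≈ -2.6516e+5)
p*31 - l = (I*√34289/4)*31 - 1*(-530329/2) = 31*I*√34289/4 + 530329/2 = 530329/2 + 31*I*√34289/4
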